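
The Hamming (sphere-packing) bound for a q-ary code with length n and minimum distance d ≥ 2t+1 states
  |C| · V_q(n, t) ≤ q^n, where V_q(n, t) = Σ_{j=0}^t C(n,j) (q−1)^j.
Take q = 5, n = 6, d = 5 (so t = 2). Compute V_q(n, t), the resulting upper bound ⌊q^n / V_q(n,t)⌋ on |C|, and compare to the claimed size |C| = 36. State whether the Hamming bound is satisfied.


V_q(n, t) = 265, q^n = 15625, Hamming bound = 58, |C| = 36 ≤ bound (satisfied).

Step 1: Compute V_q(n, t) = Σ_{j=0}^2 C(n, j) (q−1)^j.
  j = 0: C(6,0)·(4)^0 = 1·1 = 1.
  j = 1: C(6,1)·(4)^1 = 6·4 = 24.
  j = 2: C(6,2)·(4)^2 = 15·16 = 240.
  V_q(n, t) = 1 + 24 + 240 = 265.
Step 2: q^n = 5^6 = 15625.
Step 3: Hamming bound ⌊q^n / V_q(n,t)⌋ = ⌊15625/265⌋ = 58.
Step 4: Compare |C| = 36 to 58: satisfied.
The claimed |C| lies below the Hamming bound.


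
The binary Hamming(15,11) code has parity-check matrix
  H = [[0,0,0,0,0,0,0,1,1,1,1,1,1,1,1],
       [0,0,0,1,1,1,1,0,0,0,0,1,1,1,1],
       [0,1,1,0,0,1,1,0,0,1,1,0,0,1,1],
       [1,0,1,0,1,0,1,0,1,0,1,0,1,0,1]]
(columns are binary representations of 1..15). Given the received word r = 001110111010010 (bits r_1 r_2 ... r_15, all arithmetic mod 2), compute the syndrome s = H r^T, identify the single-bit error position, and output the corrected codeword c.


s = (0, 0, 0, 1)^T, error position = 1, corrected codeword c = 101110111010010

Compute s = H r^T mod 2 one row at a time:
  s_1 = 1 + 1 + 0 + 1 + 0 + 0 + 1 + 0 = 4 ≡ 0 (mod 2).
  s_2 = 1 + 1 + 0 + 1 + 0 + 0 + 1 + 0 = 4 ≡ 0 (mod 2).
  s_3 = 0 + 1 + 0 + 1 + 0 + 1 + 1 + 0 = 4 ≡ 0 (mod 2).
  s_4 = 0 + 1 + 1 + 1 + 1 + 1 + 0 + 0 = 5 ≡ 1 (mod 2).
s = (0, 0, 0, 1)^T — this equals column 1 of H (binary 0001), so error is at position 1.
Correct: flip bit 1 of r = 001110111010010 to get c = 101110111010010.


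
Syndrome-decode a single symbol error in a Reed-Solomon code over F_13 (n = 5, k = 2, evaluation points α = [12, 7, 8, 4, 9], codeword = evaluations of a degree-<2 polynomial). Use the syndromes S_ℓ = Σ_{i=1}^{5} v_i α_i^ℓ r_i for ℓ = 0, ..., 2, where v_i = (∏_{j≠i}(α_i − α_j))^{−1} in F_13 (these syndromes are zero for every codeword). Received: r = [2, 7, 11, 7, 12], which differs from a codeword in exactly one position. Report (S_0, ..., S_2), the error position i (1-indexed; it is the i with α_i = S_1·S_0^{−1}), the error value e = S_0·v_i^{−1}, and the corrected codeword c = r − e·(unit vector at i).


S = (4, 2, 1), error at position 2, error magnitude e = 10, c = [2, 10, 11, 7, 12].

Step 1: column multipliers v_i = (∏_{j≠i}(α_i − α_j))^{−1} mod 13.
  i = 1 (α = 12): (12−7)(12−8)(12−4)(12−9) = 5·4·8·3 = 480 ≡ 12, so v_1 = 12^{−1} = 12 (mod 13).
  i = 2 (α = 7): (7−12)(7−8)(7−4)(7−9) = (−5)·(−1)·3·(−2) = −30 ≡ 9, so v_2 = 9^{−1} = 3 (mod 13).
  i = 3 (α = 8): (8−12)(8−7)(8−4)(8−9) = (−4)·1·4·(−1) = 16 ≡ 3, so v_3 = 3^{−1} = 9 (mod 13).
  i = 4 (α = 4): (4−12)(4−7)(4−8)(4−9) = (−8)·(−3)·(−4)·(−5) = 480 ≡ 12, so v_4 = 12^{−1} = 12 (mod 13).
  i = 5 (α = 9): (9−12)(9−7)(9−8)(9−4) = (−3)·2·1·5 = −30 ≡ 9, so v_5 = 9^{−1} = 3 (mod 13).
  v = [12, 3, 9, 12, 3].
Step 2: syndromes of r = [2, 7, 11, 7, 12] (all sums mod 13).
  S_0 = Σ v_i r_i = 12·2 + 3·7 + 9·11 + 12·7 + 3·12 = 264 ≡ 4.
  S_1 = Σ v_i α_i r_i = 12·12·2 + 3·7·7 + 9·8·11 + 12·4·7 + 3·9·12 = 1887 ≡ 2.
  α_i^2 mod 13 = [1, 10, 12, 3, 3].
  S_2 = Σ v_i α_i^2 r_i = 12·1·2 + 3·10·7 + 9·12·11 + 12·3·7 + 3·3·12 = 1782 ≡ 1.
  S = (4, 2, 1) ≠ 0, so r is not a codeword (an error is present).
Step 3: locate the error. For a single error e at position i, S_ℓ = v_i·e·α_i^ℓ, so α_err = S_1/S_0.
  S_0^{−1} = 4^{−1} = 10 (mod 13), so α_err = 2·10 = 20 ≡ 7 = α_2. Error position i = 2.
  Consistency check: S_2/S_1 = 1·7 = 7 ≡ 7 = α_err ✓ (single-error assumption holds).
Step 4: error magnitude e = S_0/v_2 = S_0·∏_{j≠2}(α_2 − α_j) = 4·9 = 36 ≡ 10 (mod 13).
Step 5: correct position 2: c_2 = r_2 − e = 7 − 10 ≡ 10 (mod 13). Hence c = [2, 10, 11, 7, 12].
  Check: interpolating c through the α_i gives m(x) = 3 + 1·x (degree < 2) with m(α_i) = c_i for every i, so c is indeed a codeword.


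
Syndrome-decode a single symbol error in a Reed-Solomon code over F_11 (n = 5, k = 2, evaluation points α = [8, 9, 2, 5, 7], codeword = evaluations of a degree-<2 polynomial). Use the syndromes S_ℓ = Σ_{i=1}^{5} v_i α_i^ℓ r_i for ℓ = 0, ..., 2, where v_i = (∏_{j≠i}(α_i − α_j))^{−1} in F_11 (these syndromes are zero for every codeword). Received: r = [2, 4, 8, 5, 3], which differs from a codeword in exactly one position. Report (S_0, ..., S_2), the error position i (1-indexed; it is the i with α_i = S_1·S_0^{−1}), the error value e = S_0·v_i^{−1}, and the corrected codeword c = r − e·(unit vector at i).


S = (3, 5, 1), error at position 2, error magnitude e = 3, c = [2, 1, 8, 5, 3].

Step 1: column multipliers v_i = (∏_{j≠i}(α_i − α_j))^{−1} mod 11.
  i = 1 (α = 8): (8−9)(8−2)(8−5)(8−7) = (−1)·6·3·1 = −18 ≡ 4, so v_1 = 4^{−1} = 3 (mod 11).
  i = 2 (α = 9): (9−8)(9−2)(9−5)(9−7) = 1·7·4·2 = 56 ≡ 1, so v_2 = 1^{−1} = 1 (mod 11).
  i = 3 (α = 2): (2−8)(2−9)(2−5)(2−7) = (−6)·(−7)·(−3)·(−5) = 630 ≡ 3, so v_3 = 3^{−1} = 4 (mod 11).
  i = 4 (α = 5): (5−8)(5−9)(5−2)(5−7) = (−3)·(−4)·3·(−2) = −72 ≡ 5, so v_4 = 5^{−1} = 9 (mod 11).
  i = 5 (α = 7): (7−8)(7−9)(7−2)(7−5) = (−1)·(−2)·5·2 = 20 ≡ 9, so v_5 = 9^{−1} = 5 (mod 11).
  v = [3, 1, 4, 9, 5].
Step 2: syndromes of r = [2, 4, 8, 5, 3] (all sums mod 11).
  S_0 = Σ v_i r_i = 3·2 + 1·4 + 4·8 + 9·5 + 5·3 = 102 ≡ 3.
  S_1 = Σ v_i α_i r_i = 3·8·2 + 1·9·4 + 4·2·8 + 9·5·5 + 5·7·3 = 478 ≡ 5.
  α_i^2 mod 11 = [9, 4, 4, 3, 5].
  S_2 = Σ v_i α_i^2 r_i = 3·9·2 + 1·4·4 + 4·4·8 + 9·3·5 + 5·5·3 = 408 ≡ 1.
  S = (3, 5, 1) ≠ 0, so r is not a codeword (an error is present).
Step 3: locate the error. For a single error e at position i, S_ℓ = v_i·e·α_i^ℓ, so α_err = S_1/S_0.
  S_0^{−1} = 3^{−1} = 4 (mod 11), so α_err = 5·4 = 20 ≡ 9 = α_2. Error position i = 2.
  Consistency check: S_2/S_1 = 1·9 = 9 ≡ 9 = α_err ✓ (single-error assumption holds).
Step 4: error magnitude e = S_0/v_2 = S_0·∏_{j≠2}(α_2 − α_j) = 3·1 = 3 ≡ 3 (mod 11).
Step 5: correct position 2: c_2 = r_2 − e = 4 − 3 ≡ 1 (mod 11). Hence c = [2, 1, 8, 5, 3].
  Check: interpolating c through the α_i gives m(x) = 10 + 10·x (degree < 2) with m(α_i) = c_i for every i, so c is indeed a codeword.


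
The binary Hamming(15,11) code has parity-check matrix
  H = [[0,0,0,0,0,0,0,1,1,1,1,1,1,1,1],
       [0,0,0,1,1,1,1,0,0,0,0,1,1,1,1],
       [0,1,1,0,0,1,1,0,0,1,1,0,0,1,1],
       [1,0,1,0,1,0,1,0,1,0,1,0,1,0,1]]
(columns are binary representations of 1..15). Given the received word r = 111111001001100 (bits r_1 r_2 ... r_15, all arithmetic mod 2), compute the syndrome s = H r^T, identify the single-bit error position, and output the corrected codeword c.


s = (1, 1, 1, 1)^T, error position = 15, corrected codeword c = 111111001001101

Compute s = H r^T mod 2 one row at a time:
  s_1 = 0 + 1 + 0 + 0 + 1 + 1 + 0 + 0 = 3 ≡ 1 (mod 2).
  s_2 = 1 + 1 + 1 + 0 + 1 + 1 + 0 + 0 = 5 ≡ 1 (mod 2).
  s_3 = 1 + 1 + 1 + 0 + 0 + 0 + 0 + 0 = 3 ≡ 1 (mod 2).
  s_4 = 1 + 1 + 1 + 0 + 1 + 0 + 1 + 0 = 5 ≡ 1 (mod 2).
s = (1, 1, 1, 1)^T — this equals column 15 of H (binary 1111), so error is at position 15.
Correct: flip bit 15 of r = 111111001001100 to get c = 111111001001101.


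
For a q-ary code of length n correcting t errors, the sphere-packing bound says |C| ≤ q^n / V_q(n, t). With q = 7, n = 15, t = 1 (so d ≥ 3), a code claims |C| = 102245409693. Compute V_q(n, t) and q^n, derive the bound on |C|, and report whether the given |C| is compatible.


V_q(n, t) = 91, q^n = 4747561509943, Hamming bound = 52171005603, |C| = 102245409693 > bound (violated).

Step 1: Compute V_q(n, t) = Σ_{j=0}^1 C(n, j) (q−1)^j.
  j = 0: C(15,0)·(6)^0 = 1·1 = 1.
  j = 1: C(15,1)·(6)^1 = 15·6 = 90.
  V_q(n, t) = 1 + 90 = 91.
Step 2: q^n = 7^15 = 4747561509943.
Step 3: Hamming bound ⌊q^n / V_q(n,t)⌋ = ⌊4747561509943/91⌋ = 52171005603.
Step 4: Compare |C| = 102245409693 to 52171005603: violated.
The claimed |C| lies above the Hamming bound, so no 7-ary code of length 15 with d ≥ 3 can have 102245409693 codewords.


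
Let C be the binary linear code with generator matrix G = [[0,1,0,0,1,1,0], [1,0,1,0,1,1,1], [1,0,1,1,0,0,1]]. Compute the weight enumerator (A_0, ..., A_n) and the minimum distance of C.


Weight distribution: A_0 = 1, A_2 = 1, A_3 = 2, A_4 = 2, A_5 = 1, A_7 = 1. Minimum distance d = 2.

Enumerate all 2^3 = 8 messages m ∈ F_2^3.
For each, compute codeword c = mG in F_2^7, then tally its weight.
  m = 000 → c = 0000000, weight = 0.
  m = 100 → c = 0100110, weight = 3.
  m = 010 → c = 1010111, weight = 5.
  m = 110 → c = 1110001, weight = 4.
  m = 001 → c = 1011001, weight = 4.
  m = 101 → c = 1111111, weight = 7.
  m = 011 → c = 0001110, weight = 3.
  m = 111 → c = 0101000, weight = 2.
Tally weights:
  weight 0: 1 codewords.
  weight 2: 1 codewords.
  weight 3: 2 codewords.
  weight 4: 2 codewords.
  weight 5: 1 codewords.
  weight 7: 1 codewords.
Minimum distance d = smallest w > 0 with A_w > 0 = 2.
Sanity: Σ A_w = 8 = 2^3 = 8 ✓.


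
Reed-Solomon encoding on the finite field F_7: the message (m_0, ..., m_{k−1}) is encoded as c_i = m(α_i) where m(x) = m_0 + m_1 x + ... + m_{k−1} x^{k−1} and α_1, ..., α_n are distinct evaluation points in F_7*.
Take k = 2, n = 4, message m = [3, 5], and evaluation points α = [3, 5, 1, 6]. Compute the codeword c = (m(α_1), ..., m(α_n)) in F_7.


c = [4, 0, 1, 5]

Message polynomial: m(x) = 3 + 5·x (mod 7).
For each evaluation point α_i, compute m(α_i) mod 7:
  α_1 = 3: Horner steps 5 → 4, so m(3) = 4.
  α_2 = 5: Horner steps 5 → 0, so m(5) = 0.
  α_3 = 1: Horner steps 5 → 1, so m(1) = 1.
  α_4 = 6: Horner steps 5 → 5, so m(6) = 5.
Codeword c = [4, 0, 1, 5] ∈ F_7^4.


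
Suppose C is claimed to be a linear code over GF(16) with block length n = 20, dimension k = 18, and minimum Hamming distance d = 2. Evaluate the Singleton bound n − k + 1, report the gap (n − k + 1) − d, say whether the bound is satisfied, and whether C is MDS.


Singleton RHS = n − k + 1 = 3, slack = 1, bound satisfied, not MDS.

Singleton bound: d ≤ n − k + 1.
Here n = 20, k = 18, so n − k + 1 = 3.
Given d = 2, check d ≤ 3: YES.
Slack = (n − k + 1) − d = 1.
The code is NOT MDS (slack = 1 > 0).
Description: the claimed parameters are [20, 18, 2]_16; such a code would be non-MDS.


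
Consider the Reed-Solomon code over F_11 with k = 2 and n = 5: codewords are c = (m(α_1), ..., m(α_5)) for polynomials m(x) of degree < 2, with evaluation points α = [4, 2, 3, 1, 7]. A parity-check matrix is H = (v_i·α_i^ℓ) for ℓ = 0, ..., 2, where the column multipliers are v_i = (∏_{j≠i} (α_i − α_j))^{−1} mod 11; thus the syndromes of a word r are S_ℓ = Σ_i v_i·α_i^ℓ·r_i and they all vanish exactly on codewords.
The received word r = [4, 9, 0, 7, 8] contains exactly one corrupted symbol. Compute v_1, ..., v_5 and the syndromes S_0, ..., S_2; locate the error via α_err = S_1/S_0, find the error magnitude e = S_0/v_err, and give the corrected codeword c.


S = (6, 2, 8), error at position 1, error magnitude e = 2, c = [2, 9, 0, 7, 8].

Step 1: column multipliers v_i = (∏_{j≠i}(α_i − α_j))^{−1} mod 11.
  i = 1 (α = 4): (4−2)(4−3)(4−1)(4−7) = 2·1·3·(−3) = −18 ≡ 4, so v_1 = 4^{−1} = 3 (mod 11).
  i = 2 (α = 2): (2−4)(2−3)(2−1)(2−7) = (−2)·(−1)·1·(−5) = −10 ≡ 1, so v_2 = 1^{−1} = 1 (mod 11).
  i = 3 (α = 3): (3−4)(3−2)(3−1)(3−7) = (−1)·1·2·(−4) = 8 ≡ 8, so v_3 = 8^{−1} = 7 (mod 11).
  i = 4 (α = 1): (1−4)(1−2)(1−3)(1−7) = (−3)·(−1)·(−2)·(−6) = 36 ≡ 3, so v_4 = 3^{−1} = 4 (mod 11).
  i = 5 (α = 7): (7−4)(7−2)(7−3)(7−1) = 3·5·4·6 = 360 ≡ 8, so v_5 = 8^{−1} = 7 (mod 11).
  v = [3, 1, 7, 4, 7].
Step 2: syndromes of r = [4, 9, 0, 7, 8] (all sums mod 11).
  S_0 = Σ v_i r_i = 3·4 + 1·9 + 7·0 + 4·7 + 7·8 = 105 ≡ 6.
  S_1 = Σ v_i α_i r_i = 3·4·4 + 1·2·9 + 7·3·0 + 4·1·7 + 7·7·8 = 486 ≡ 2.
  α_i^2 mod 11 = [5, 4, 9, 1, 5].
  S_2 = Σ v_i α_i^2 r_i = 3·5·4 + 1·4·9 + 7·9·0 + 4·1·7 + 7·5·8 = 404 ≡ 8.
  S = (6, 2, 8) ≠ 0, so r is not a codeword (an error is present).
Step 3: locate the error. For a single error e at position i, S_ℓ = v_i·e·α_i^ℓ, so α_err = S_1/S_0.
  S_0^{−1} = 6^{−1} = 2 (mod 11), so α_err = 2·2 = 4 ≡ 4 = α_1. Error position i = 1.
  Consistency check: S_2/S_1 = 8·6 = 48 ≡ 4 = α_err ✓ (single-error assumption holds).
Step 4: error magnitude e = S_0/v_1 = S_0·∏_{j≠1}(α_1 − α_j) = 6·4 = 24 ≡ 2 (mod 11).
Step 5: correct position 1: c_1 = r_1 − e = 4 − 2 ≡ 2 (mod 11). Hence c = [2, 9, 0, 7, 8].
  Check: interpolating c through the α_i gives m(x) = 5 + 2·x (degree < 2) with m(α_i) = c_i for every i, so c is indeed a codeword.


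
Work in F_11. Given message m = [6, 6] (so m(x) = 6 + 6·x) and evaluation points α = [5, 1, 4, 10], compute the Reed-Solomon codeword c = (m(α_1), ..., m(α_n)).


c = [3, 1, 8, 0]

Message polynomial: m(x) = 6 + 6·x (mod 11).
For each evaluation point α_i, compute m(α_i) mod 11:
  α_1 = 5: Horner steps 6 → 3, so m(5) = 3.
  α_2 = 1: Horner steps 6 → 1, so m(1) = 1.
  α_3 = 4: Horner steps 6 → 8, so m(4) = 8.
  α_4 = 10: Horner steps 6 → 0, so m(10) = 0.
Codeword c = [3, 1, 8, 0] ∈ F_11^4.


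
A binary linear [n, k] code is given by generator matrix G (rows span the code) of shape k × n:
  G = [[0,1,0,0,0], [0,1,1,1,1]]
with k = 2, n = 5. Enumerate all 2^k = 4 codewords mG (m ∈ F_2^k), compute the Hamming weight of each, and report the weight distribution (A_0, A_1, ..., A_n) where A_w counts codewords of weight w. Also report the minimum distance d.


Weight distribution: A_0 = 1, A_1 = 1, A_3 = 1, A_4 = 1. Minimum distance d = 1.

Enumerate all 2^2 = 4 messages m ∈ F_2^2.
For each, compute codeword c = mG in F_2^5, then tally its weight.
  m = 00 → c = 00000, weight = 0.
  m = 10 → c = 01000, weight = 1.
  m = 01 → c = 01111, weight = 4.
  m = 11 → c = 00111, weight = 3.
Tally weights:
  weight 0: 1 codewords.
  weight 1: 1 codewords.
  weight 3: 1 codewords.
  weight 4: 1 codewords.
Minimum distance d = smallest w > 0 with A_w > 0 = 1.
Sanity: Σ A_w = 4 = 2^2 = 4 ✓.


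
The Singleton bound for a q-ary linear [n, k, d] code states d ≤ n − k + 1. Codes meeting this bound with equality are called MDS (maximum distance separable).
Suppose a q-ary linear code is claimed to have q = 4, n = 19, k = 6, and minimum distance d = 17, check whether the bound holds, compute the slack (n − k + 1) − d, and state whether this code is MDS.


Singleton RHS = n − k + 1 = 14, slack = -3, bound violated (no such code; not MDS).

Singleton bound: d ≤ n − k + 1.
Here n = 19, k = 6, so n − k + 1 = 14.
Given d = 17, check d ≤ 14: NO.
Slack = (n − k + 1) − d = -3.
The slack is negative: d = 17 exceeds n − k + 1 = 14 by 3, so the Singleton bound is violated and no linear [19, 6, 17]_4 code can exist. In particular it is not MDS (MDS requires d = n − k + 1 exactly).
Description: the claimed parameters are [19, 6, 17]_4; such a code would be impossible (violates the Singleton bound).


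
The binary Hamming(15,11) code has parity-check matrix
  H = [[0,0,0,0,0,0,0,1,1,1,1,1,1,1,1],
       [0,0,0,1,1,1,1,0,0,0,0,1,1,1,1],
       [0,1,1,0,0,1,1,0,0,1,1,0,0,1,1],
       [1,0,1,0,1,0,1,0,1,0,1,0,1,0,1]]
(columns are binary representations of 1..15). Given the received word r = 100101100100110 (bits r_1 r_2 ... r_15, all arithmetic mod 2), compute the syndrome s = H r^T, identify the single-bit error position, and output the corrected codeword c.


s = (1, 1, 0, 1)^T, error position = 13, corrected codeword c = 100101100100010

Compute s = H r^T mod 2 one row at a time:
  s_1 = 0 + 0 + 1 + 0 + 0 + 1 + 1 + 0 = 3 ≡ 1 (mod 2).
  s_2 = 1 + 0 + 1 + 1 + 0 + 1 + 1 + 0 = 5 ≡ 1 (mod 2).
  s_3 = 0 + 0 + 1 + 1 + 1 + 0 + 1 + 0 = 4 ≡ 0 (mod 2).
  s_4 = 1 + 0 + 0 + 1 + 0 + 0 + 1 + 0 = 3 ≡ 1 (mod 2).
s = (1, 1, 0, 1)^T — this equals column 13 of H (binary 1101), so error is at position 13.
Correct: flip bit 13 of r = 100101100100110 to get c = 100101100100010.


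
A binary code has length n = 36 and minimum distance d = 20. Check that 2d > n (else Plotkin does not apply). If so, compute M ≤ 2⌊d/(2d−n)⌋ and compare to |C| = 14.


Plotkin bound M ≤ 10; given |C| = 14 > bound (violated).

Check applicability: 2d = 40, n = 36.
2d − n = 4 > 0, so Plotkin applies.
Compute d/(2d−n) = 20/4 ≈ 5.0000.
⌊d/(2d−n)⌋ = 5.
Plotkin bound: M ≤ 2·5 = 10.
Given |C| = 14, check: VIOLATED.
This |C| is above the Plotkin bound, so no binary code with n = 36, d = 20 and 14 codewords exists.


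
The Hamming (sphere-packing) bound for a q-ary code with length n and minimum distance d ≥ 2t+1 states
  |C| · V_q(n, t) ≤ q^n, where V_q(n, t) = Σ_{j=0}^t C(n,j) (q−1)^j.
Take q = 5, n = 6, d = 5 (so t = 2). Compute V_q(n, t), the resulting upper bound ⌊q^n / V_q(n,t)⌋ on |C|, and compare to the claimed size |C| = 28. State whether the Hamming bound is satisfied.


V_q(n, t) = 265, q^n = 15625, Hamming bound = 58, |C| = 28 ≤ bound (satisfied).

Step 1: Compute V_q(n, t) = Σ_{j=0}^2 C(n, j) (q−1)^j.
  j = 0: C(6,0)·(4)^0 = 1·1 = 1.
  j = 1: C(6,1)·(4)^1 = 6·4 = 24.
  j = 2: C(6,2)·(4)^2 = 15·16 = 240.
  V_q(n, t) = 1 + 24 + 240 = 265.
Step 2: q^n = 5^6 = 15625.
Step 3: Hamming bound ⌊q^n / V_q(n,t)⌋ = ⌊15625/265⌋ = 58.
Step 4: Compare |C| = 28 to 58: satisfied.
The claimed |C| lies below the Hamming bound.


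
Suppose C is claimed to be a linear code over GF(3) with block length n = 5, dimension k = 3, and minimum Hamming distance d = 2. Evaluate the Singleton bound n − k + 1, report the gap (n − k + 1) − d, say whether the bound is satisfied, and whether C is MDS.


Singleton RHS = n − k + 1 = 3, slack = 1, bound satisfied, not MDS.

Singleton bound: d ≤ n − k + 1.
Here n = 5, k = 3, so n − k + 1 = 3.
Given d = 2, check d ≤ 3: YES.
Slack = (n − k + 1) − d = 1.
The code is NOT MDS (slack = 1 > 0).
Description: the claimed parameters are [5, 3, 2]_3; such a code would be non-MDS.


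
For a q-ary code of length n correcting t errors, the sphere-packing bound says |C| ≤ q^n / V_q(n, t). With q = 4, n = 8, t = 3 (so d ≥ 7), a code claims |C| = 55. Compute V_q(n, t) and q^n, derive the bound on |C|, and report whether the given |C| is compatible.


V_q(n, t) = 1789, q^n = 65536, Hamming bound = 36, |C| = 55 > bound (violated).

Step 1: Compute V_q(n, t) = Σ_{j=0}^3 C(n, j) (q−1)^j.
  j = 0: C(8,0)·(3)^0 = 1·1 = 1.
  j = 1: C(8,1)·(3)^1 = 8·3 = 24.
  j = 2: C(8,2)·(3)^2 = 28·9 = 252.
  j = 3: C(8,3)·(3)^3 = 56·27 = 1512.
  V_q(n, t) = 1 + 24 + 252 + 1512 = 1789.
Step 2: q^n = 4^8 = 65536.
Step 3: Hamming bound ⌊q^n / V_q(n,t)⌋ = ⌊65536/1789⌋ = 36.
Step 4: Compare |C| = 55 to 36: violated.
The claimed |C| lies above the Hamming bound, so no 4-ary code of length 8 with d ≥ 7 can have 55 codewords.


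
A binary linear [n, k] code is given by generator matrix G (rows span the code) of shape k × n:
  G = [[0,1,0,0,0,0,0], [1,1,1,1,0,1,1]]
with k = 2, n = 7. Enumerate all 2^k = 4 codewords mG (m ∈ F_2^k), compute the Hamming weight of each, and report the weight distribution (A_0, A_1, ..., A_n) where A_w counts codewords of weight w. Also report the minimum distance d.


Weight distribution: A_0 = 1, A_1 = 1, A_5 = 1, A_6 = 1. Minimum distance d = 1.

Enumerate all 2^2 = 4 messages m ∈ F_2^2.
For each, compute codeword c = mG in F_2^7, then tally its weight.
  m = 00 → c = 0000000, weight = 0.
  m = 10 → c = 0100000, weight = 1.
  m = 01 → c = 1111011, weight = 6.
  m = 11 → c = 1011011, weight = 5.
Tally weights:
  weight 0: 1 codewords.
  weight 1: 1 codewords.
  weight 5: 1 codewords.
  weight 6: 1 codewords.
Minimum distance d = smallest w > 0 with A_w > 0 = 1.
Sanity: Σ A_w = 4 = 2^2 = 4 ✓.


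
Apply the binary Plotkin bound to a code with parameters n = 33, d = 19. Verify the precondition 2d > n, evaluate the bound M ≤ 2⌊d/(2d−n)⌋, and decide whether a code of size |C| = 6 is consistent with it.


Plotkin bound M ≤ 6; given |C| = 6 ≤ bound (satisfied).

Check applicability: 2d = 38, n = 33.
2d − n = 5 > 0, so Plotkin applies.
Compute d/(2d−n) = 19/5 ≈ 3.8000.
⌊d/(2d−n)⌋ = 3.
Plotkin bound: M ≤ 2·3 = 6.
Given |C| = 6, check: satisfied.
This |C| is at the Plotkin bound.


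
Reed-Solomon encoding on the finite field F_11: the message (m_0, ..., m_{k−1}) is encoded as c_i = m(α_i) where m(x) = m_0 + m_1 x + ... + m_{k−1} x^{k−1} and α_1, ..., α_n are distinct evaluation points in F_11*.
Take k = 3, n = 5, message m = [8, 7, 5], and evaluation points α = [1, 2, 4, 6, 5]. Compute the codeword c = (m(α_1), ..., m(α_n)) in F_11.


c = [9, 9, 6, 10, 3]

Message polynomial: m(x) = 8 + 7·x + 5·x^2 (mod 11).
For each evaluation point α_i, compute m(α_i) mod 11:
  α_1 = 1: Horner steps 5 → 1 → 9, so m(1) = 9.
  α_2 = 2: Horner steps 5 → 6 → 9, so m(2) = 9.
  α_3 = 4: Horner steps 5 → 5 → 6, so m(4) = 6.
  α_4 = 6: Horner steps 5 → 4 → 10, so m(6) = 10.
  α_5 = 5: Horner steps 5 → 10 → 3, so m(5) = 3.
Codeword c = [9, 9, 6, 10, 3] ∈ F_11^5.


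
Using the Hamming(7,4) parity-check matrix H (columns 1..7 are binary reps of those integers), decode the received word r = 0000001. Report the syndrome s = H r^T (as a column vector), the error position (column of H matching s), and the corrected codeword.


s = (1, 1, 1)^T, error position = 7, corrected codeword c = 0000000

Compute s = H r^T mod 2 one row at a time:
  s_1 = 0 + 0 + 0 + 1 = 1 ≡ 1 (mod 2).
  s_2 = 0 + 0 + 0 + 1 = 1 ≡ 1 (mod 2).
  s_3 = 0 + 0 + 0 + 1 = 1 ≡ 1 (mod 2).
s = (1, 1, 1)^T — this equals column 7 of H (binary 111), so error is at position 7.
Correct: flip bit 7 of r = 0000001 to get c = 0000000.


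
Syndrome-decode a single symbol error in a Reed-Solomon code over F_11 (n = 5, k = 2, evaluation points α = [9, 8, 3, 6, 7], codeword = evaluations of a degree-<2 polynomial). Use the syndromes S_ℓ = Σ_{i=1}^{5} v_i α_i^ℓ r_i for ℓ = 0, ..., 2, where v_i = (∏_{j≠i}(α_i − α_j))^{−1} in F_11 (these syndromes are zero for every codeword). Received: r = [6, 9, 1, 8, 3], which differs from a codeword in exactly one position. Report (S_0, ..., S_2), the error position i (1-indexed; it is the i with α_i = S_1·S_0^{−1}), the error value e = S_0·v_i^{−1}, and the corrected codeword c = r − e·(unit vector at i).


S = (8, 6, 10), error at position 1, error magnitude e = 2, c = [4, 9, 1, 8, 3].

Step 1: column multipliers v_i = (∏_{j≠i}(α_i − α_j))^{−1} mod 11.
  i = 1 (α = 9): (9−8)(9−3)(9−6)(9−7) = 1·6·3·2 = 36 ≡ 3, so v_1 = 3^{−1} = 4 (mod 11).
  i = 2 (α = 8): (8−9)(8−3)(8−6)(8−7) = (−1)·5·2·1 = −10 ≡ 1, so v_2 = 1^{−1} = 1 (mod 11).
  i = 3 (α = 3): (3−9)(3−8)(3−6)(3−7) = (−6)·(−5)·(−3)·(−4) = 360 ≡ 8, so v_3 = 8^{−1} = 7 (mod 11).
  i = 4 (α = 6): (6−9)(6−8)(6−3)(6−7) = (−3)·(−2)·3·(−1) = −18 ≡ 4, so v_4 = 4^{−1} = 3 (mod 11).
  i = 5 (α = 7): (7−9)(7−8)(7−3)(7−6) = (−2)·(−1)·4·1 = 8 ≡ 8, so v_5 = 8^{−1} = 7 (mod 11).
  v = [4, 1, 7, 3, 7].
Step 2: syndromes of r = [6, 9, 1, 8, 3] (all sums mod 11).
  S_0 = Σ v_i r_i = 4·6 + 1·9 + 7·1 + 3·8 + 7·3 = 85 ≡ 8.
  S_1 = Σ v_i α_i r_i = 4·9·6 + 1·8·9 + 7·3·1 + 3·6·8 + 7·7·3 = 600 ≡ 6.
  α_i^2 mod 11 = [4, 9, 9, 3, 5].
  S_2 = Σ v_i α_i^2 r_i = 4·4·6 + 1·9·9 + 7·9·1 + 3·3·8 + 7·5·3 = 417 ≡ 10.
  S = (8, 6, 10) ≠ 0, so r is not a codeword (an error is present).
Step 3: locate the error. For a single error e at position i, S_ℓ = v_i·e·α_i^ℓ, so α_err = S_1/S_0.
  S_0^{−1} = 8^{−1} = 7 (mod 11), so α_err = 6·7 = 42 ≡ 9 = α_1. Error position i = 1.
  Consistency check: S_2/S_1 = 10·2 = 20 ≡ 9 = α_err ✓ (single-error assumption holds).
Step 4: error magnitude e = S_0/v_1 = S_0·∏_{j≠1}(α_1 − α_j) = 8·3 = 24 ≡ 2 (mod 11).
Step 5: correct position 1: c_1 = r_1 − e = 6 − 2 ≡ 4 (mod 11). Hence c = [4, 9, 1, 8, 3].
  Check: interpolating c through the α_i gives m(x) = 5 + 6·x (degree < 2) with m(α_i) = c_i for every i, so c is indeed a codeword.


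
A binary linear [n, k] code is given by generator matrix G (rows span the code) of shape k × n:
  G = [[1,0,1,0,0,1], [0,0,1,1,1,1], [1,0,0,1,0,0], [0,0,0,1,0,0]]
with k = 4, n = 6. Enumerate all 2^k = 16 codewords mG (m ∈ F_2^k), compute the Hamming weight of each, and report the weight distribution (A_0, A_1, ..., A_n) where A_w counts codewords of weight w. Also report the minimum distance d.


Weight distribution: A_0 = 1, A_1 = 3, A_2 = 4, A_3 = 4, A_4 = 3, A_5 = 1. Minimum distance d = 1.

Enumerate all 2^4 = 16 messages m ∈ F_2^4.
For each, compute codeword c = mG in F_2^6, then tally its weight.
  m = 0000 → c = 000000, weight = 0.
  m = 1000 → c = 101001, weight = 3.
  m = 0100 → c = 001111, weight = 4.
  m = 1100 → c = 100110, weight = 3.
  m = 0010 → c = 100100, weight = 2.
  m = 1010 → c = 001101, weight = 3.
  m = 0110 → c = 101011, weight = 4.
  m = 1110 → c = 000010, weight = 1.
  m = 0001 → c = 000100, weight = 1.
  m = 1001 → c = 101101, weight = 4.
  m = 0101 → c = 001011, weight = 3.
  m = 1101 → c = 100010, weight = 2.
  m = 0011 → c = 100000, weight = 1.
  m = 1011 → c = 001001, weight = 2.
  m = 0111 → c = 101111, weight = 5.
  m = 1111 → c = 000110, weight = 2.
Tally weights:
  weight 0: 1 codewords.
  weight 1: 3 codewords.
  weight 2: 4 codewords.
  weight 3: 4 codewords.
  weight 4: 3 codewords.
  weight 5: 1 codewords.
Minimum distance d = smallest w > 0 with A_w > 0 = 1.
Sanity: Σ A_w = 16 = 2^4 = 16 ✓.


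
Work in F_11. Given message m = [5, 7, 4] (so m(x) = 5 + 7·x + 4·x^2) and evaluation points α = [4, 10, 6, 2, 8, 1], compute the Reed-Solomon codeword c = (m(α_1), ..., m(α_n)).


c = [9, 2, 4, 2, 9, 5]

Message polynomial: m(x) = 5 + 7·x + 4·x^2 (mod 11).
For each evaluation point α_i, compute m(α_i) mod 11:
  α_1 = 4: Horner steps 4 → 1 → 9, so m(4) = 9.
  α_2 = 10: Horner steps 4 → 3 → 2, so m(10) = 2.
  α_3 = 6: Horner steps 4 → 9 → 4, so m(6) = 4.
  α_4 = 2: Horner steps 4 → 4 → 2, so m(2) = 2.
  α_5 = 8: Horner steps 4 → 6 → 9, so m(8) = 9.
  α_6 = 1: Horner steps 4 → 0 → 5, so m(1) = 5.
Codeword c = [9, 2, 4, 2, 9, 5] ∈ F_11^6.


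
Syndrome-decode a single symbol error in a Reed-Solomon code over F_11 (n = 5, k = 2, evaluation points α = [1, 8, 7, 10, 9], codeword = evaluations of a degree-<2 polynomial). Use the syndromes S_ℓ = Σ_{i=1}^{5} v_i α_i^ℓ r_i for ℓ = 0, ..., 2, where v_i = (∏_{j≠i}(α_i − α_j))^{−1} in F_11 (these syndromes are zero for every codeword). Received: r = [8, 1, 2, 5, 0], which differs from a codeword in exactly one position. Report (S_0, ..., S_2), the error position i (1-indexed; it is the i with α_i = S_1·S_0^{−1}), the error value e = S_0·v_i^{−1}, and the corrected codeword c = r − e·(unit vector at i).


S = (5, 6, 5), error at position 4, error magnitude e = 6, c = [8, 1, 2, 10, 0].

Step 1: column multipliers v_i = (∏_{j≠i}(α_i − α_j))^{−1} mod 11.
  i = 1 (α = 1): (1−8)(1−7)(1−10)(1−9) = (−7)·(−6)·(−9)·(−8) = 3024 ≡ 10, so v_1 = 10^{−1} = 10 (mod 11).
  i = 2 (α = 8): (8−1)(8−7)(8−10)(8−9) = 7·1·(−2)·(−1) = 14 ≡ 3, so v_2 = 3^{−1} = 4 (mod 11).
  i = 3 (α = 7): (7−1)(7−8)(7−10)(7−9) = 6·(−1)·(−3)·(−2) = −36 ≡ 8, so v_3 = 8^{−1} = 7 (mod 11).
  i = 4 (α = 10): (10−1)(10−8)(10−7)(10−9) = 9·2·3·1 = 54 ≡ 10, so v_4 = 10^{−1} = 10 (mod 11).
  i = 5 (α = 9): (9−1)(9−8)(9−7)(9−10) = 8·1·2·(−1) = −16 ≡ 6, so v_5 = 6^{−1} = 2 (mod 11).
  v = [10, 4, 7, 10, 2].
Step 2: syndromes of r = [8, 1, 2, 5, 0] (all sums mod 11).
  S_0 = Σ v_i r_i = 10·8 + 4·1 + 7·2 + 10·5 + 2·0 = 148 ≡ 5.
  S_1 = Σ v_i α_i r_i = 10·1·8 + 4·8·1 + 7·7·2 + 10·10·5 + 2·9·0 = 710 ≡ 6.
  α_i^2 mod 11 = [1, 9, 5, 1, 4].
  S_2 = Σ v_i α_i^2 r_i = 10·1·8 + 4·9·1 + 7·5·2 + 10·1·5 + 2·4·0 = 236 ≡ 5.
  S = (5, 6, 5) ≠ 0, so r is not a codeword (an error is present).
Step 3: locate the error. For a single error e at position i, S_ℓ = v_i·e·α_i^ℓ, so α_err = S_1/S_0.
  S_0^{−1} = 5^{−1} = 9 (mod 11), so α_err = 6·9 = 54 ≡ 10 = α_4. Error position i = 4.
  Consistency check: S_2/S_1 = 5·2 = 10 ≡ 10 = α_err ✓ (single-error assumption holds).
Step 4: error magnitude e = S_0/v_4 = S_0·∏_{j≠4}(α_4 − α_j) = 5·10 = 50 ≡ 6 (mod 11).
Step 5: correct position 4: c_4 = r_4 − e = 5 − 6 ≡ 10 (mod 11). Hence c = [8, 1, 2, 10, 0].
  Check: interpolating c through the α_i gives m(x) = 9 + 10·x (degree < 2) with m(α_i) = c_i for every i, so c is indeed a codeword.


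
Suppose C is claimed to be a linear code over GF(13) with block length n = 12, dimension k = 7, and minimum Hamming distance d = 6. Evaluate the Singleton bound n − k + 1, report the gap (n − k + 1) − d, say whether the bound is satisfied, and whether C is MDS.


Singleton RHS = n − k + 1 = 6, slack = 0, bound satisfied, MDS.

Singleton bound: d ≤ n − k + 1.
Here n = 12, k = 7, so n − k + 1 = 6.
Given d = 6, check d ≤ 6: YES.
Slack = (n − k + 1) − d = 0.
The code is MDS (slack = 0).
Description: the claimed parameters are [12, 7, 6]_13; such a code would be MDS (meets Singleton bound).


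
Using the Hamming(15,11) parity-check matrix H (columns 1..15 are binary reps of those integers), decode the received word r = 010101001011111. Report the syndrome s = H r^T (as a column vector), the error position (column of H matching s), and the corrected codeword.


s = (0, 0, 1, 0)^T, error position = 2, corrected codeword c = 000101001011111

Compute s = H r^T mod 2 one row at a time:
  s_1 = 0 + 1 + 0 + 1 + 1 + 1 + 1 + 1 = 6 ≡ 0 (mod 2).
  s_2 = 1 + 0 + 1 + 0 + 1 + 1 + 1 + 1 = 6 ≡ 0 (mod 2).
  s_3 = 1 + 0 + 1 + 0 + 0 + 1 + 1 + 1 = 5 ≡ 1 (mod 2).
  s_4 = 0 + 0 + 0 + 0 + 1 + 1 + 1 + 1 = 4 ≡ 0 (mod 2).
s = (0, 0, 1, 0)^T — this equals column 2 of H (binary 0010), so error is at position 2.
Correct: flip bit 2 of r = 010101001011111 to get c = 000101001011111.


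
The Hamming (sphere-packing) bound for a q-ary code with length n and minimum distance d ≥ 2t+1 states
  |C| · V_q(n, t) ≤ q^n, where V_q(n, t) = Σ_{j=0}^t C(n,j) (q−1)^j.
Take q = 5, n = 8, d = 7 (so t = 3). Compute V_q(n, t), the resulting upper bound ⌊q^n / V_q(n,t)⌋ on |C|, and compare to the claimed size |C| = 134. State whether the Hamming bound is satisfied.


V_q(n, t) = 4065, q^n = 390625, Hamming bound = 96, |C| = 134 > bound (violated).

Step 1: Compute V_q(n, t) = Σ_{j=0}^3 C(n, j) (q−1)^j.
  j = 0: C(8,0)·(4)^0 = 1·1 = 1.
  j = 1: C(8,1)·(4)^1 = 8·4 = 32.
  j = 2: C(8,2)·(4)^2 = 28·16 = 448.
  j = 3: C(8,3)·(4)^3 = 56·64 = 3584.
  V_q(n, t) = 1 + 32 + 448 + 3584 = 4065.
Step 2: q^n = 5^8 = 390625.
Step 3: Hamming bound ⌊q^n / V_q(n,t)⌋ = ⌊390625/4065⌋ = 96.
Step 4: Compare |C| = 134 to 96: violated.
The claimed |C| lies above the Hamming bound, so no 5-ary code of length 8 with d ≥ 7 can have 134 codewords.


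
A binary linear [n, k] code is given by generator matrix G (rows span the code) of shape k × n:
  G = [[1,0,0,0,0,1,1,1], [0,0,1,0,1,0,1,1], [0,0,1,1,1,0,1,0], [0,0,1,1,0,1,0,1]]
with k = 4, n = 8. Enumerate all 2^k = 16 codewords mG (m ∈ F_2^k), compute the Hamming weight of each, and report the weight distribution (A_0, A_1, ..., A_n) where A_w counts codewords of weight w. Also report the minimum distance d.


Weight distribution: A_0 = 1, A_2 = 3, A_4 = 11, A_6 = 1. Minimum distance d = 2.

Enumerate all 2^4 = 16 messages m ∈ F_2^4.
For each, compute codeword c = mG in F_2^8, then tally its weight.
  m = 0000 → c = 00000000, weight = 0.
  m = 1000 → c = 10000111, weight = 4.
  m = 0100 → c = 00101011, weight = 4.
  m = 1100 → c = 10101100, weight = 4.
  m = 0010 → c = 00111010, weight = 4.
  m = 1010 → c = 10111101, weight = 6.
  m = 0110 → c = 00010001, weight = 2.
  m = 1110 → c = 10010110, weight = 4.
  m = 0001 → c = 00110101, weight = 4.
  m = 1001 → c = 10110010, weight = 4.
  m = 0101 → c = 00011110, weight = 4.
  m = 1101 → c = 10011001, weight = 4.
  m = 0011 → c = 00001111, weight = 4.
  m = 1011 → c = 10001000, weight = 2.
  m = 0111 → c = 00100100, weight = 2.
  m = 1111 → c = 10100011, weight = 4.
Tally weights:
  weight 0: 1 codewords.
  weight 2: 3 codewords.
  weight 4: 11 codewords.
  weight 6: 1 codewords.
Minimum distance d = smallest w > 0 with A_w > 0 = 2.
Sanity: Σ A_w = 16 = 2^4 = 16 ✓.


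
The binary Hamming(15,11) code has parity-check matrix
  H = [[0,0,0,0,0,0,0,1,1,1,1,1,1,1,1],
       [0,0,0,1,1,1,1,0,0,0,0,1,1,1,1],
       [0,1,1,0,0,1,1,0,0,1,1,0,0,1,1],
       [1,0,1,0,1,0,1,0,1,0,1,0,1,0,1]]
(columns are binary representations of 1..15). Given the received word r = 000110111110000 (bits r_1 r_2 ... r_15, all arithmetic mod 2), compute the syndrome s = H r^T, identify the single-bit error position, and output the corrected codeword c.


s = (0, 1, 1, 0)^T, error position = 6, corrected codeword c = 000111111110000

Compute s = H r^T mod 2 one row at a time:
  s_1 = 1 + 1 + 1 + 1 + 0 + 0 + 0 + 0 = 4 ≡ 0 (mod 2).
  s_2 = 1 + 1 + 0 + 1 + 0 + 0 + 0 + 0 = 3 ≡ 1 (mod 2).
  s_3 = 0 + 0 + 0 + 1 + 1 + 1 + 0 + 0 = 3 ≡ 1 (mod 2).
  s_4 = 0 + 0 + 1 + 1 + 1 + 1 + 0 + 0 = 4 ≡ 0 (mod 2).
s = (0, 1, 1, 0)^T — this equals column 6 of H (binary 0110), so error is at position 6.
Correct: flip bit 6 of r = 000110111110000 to get c = 000111111110000.


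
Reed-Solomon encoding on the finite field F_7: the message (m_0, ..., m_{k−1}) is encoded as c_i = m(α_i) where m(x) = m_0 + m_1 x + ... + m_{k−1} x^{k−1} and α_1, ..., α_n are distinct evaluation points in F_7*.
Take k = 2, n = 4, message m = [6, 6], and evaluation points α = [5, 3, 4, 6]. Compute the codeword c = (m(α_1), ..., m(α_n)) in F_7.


c = [1, 3, 2, 0]

Message polynomial: m(x) = 6 + 6·x (mod 7).
For each evaluation point α_i, compute m(α_i) mod 7:
  α_1 = 5: Horner steps 6 → 1, so m(5) = 1.
  α_2 = 3: Horner steps 6 → 3, so m(3) = 3.
  α_3 = 4: Horner steps 6 → 2, so m(4) = 2.
  α_4 = 6: Horner steps 6 → 0, so m(6) = 0.
Codeword c = [1, 3, 2, 0] ∈ F_7^4.


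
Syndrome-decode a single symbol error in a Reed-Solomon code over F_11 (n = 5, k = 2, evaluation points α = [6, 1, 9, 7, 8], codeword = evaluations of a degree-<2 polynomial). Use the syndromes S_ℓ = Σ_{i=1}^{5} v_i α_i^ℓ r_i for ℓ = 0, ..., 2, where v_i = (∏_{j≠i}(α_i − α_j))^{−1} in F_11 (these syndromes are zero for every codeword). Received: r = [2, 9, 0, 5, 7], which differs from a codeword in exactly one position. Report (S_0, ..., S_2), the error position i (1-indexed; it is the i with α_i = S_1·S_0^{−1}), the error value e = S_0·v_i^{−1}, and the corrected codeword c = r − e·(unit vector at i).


S = (4, 10, 3), error at position 5, error magnitude e = 10, c = [2, 9, 0, 5, 8].

Step 1: column multipliers v_i = (∏_{j≠i}(α_i − α_j))^{−1} mod 11.
  i = 1 (α = 6): (6−1)(6−9)(6−7)(6−8) = 5·(−3)·(−1)·(−2) = −30 ≡ 3, so v_1 = 3^{−1} = 4 (mod 11).
  i = 2 (α = 1): (1−6)(1−9)(1−7)(1−8) = (−5)·(−8)·(−6)·(−7) = 1680 ≡ 8, so v_2 = 8^{−1} = 7 (mod 11).
  i = 3 (α = 9): (9−6)(9−1)(9−7)(9−8) = 3·8·2·1 = 48 ≡ 4, so v_3 = 4^{−1} = 3 (mod 11).
  i = 4 (α = 7): (7−6)(7−1)(7−9)(7−8) = 1·6·(−2)·(−1) = 12 ≡ 1, so v_4 = 1^{−1} = 1 (mod 11).
  i = 5 (α = 8): (8−6)(8−1)(8−9)(8−7) = 2·7·(−1)·1 = −14 ≡ 8, so v_5 = 8^{−1} = 7 (mod 11).
  v = [4, 7, 3, 1, 7].
Step 2: syndromes of r = [2, 9, 0, 5, 7] (all sums mod 11).
  S_0 = Σ v_i r_i = 4·2 + 7·9 + 3·0 + 1·5 + 7·7 = 125 ≡ 4.
  S_1 = Σ v_i α_i r_i = 4·6·2 + 7·1·9 + 3·9·0 + 1·7·5 + 7·8·7 = 538 ≡ 10.
  α_i^2 mod 11 = [3, 1, 4, 5, 9].
  S_2 = Σ v_i α_i^2 r_i = 4·3·2 + 7·1·9 + 3·4·0 + 1·5·5 + 7·9·7 = 553 ≡ 3.
  S = (4, 10, 3) ≠ 0, so r is not a codeword (an error is present).
Step 3: locate the error. For a single error e at position i, S_ℓ = v_i·e·α_i^ℓ, so α_err = S_1/S_0.
  S_0^{−1} = 4^{−1} = 3 (mod 11), so α_err = 10·3 = 30 ≡ 8 = α_5. Error position i = 5.
  Consistency check: S_2/S_1 = 3·10 = 30 ≡ 8 = α_err ✓ (single-error assumption holds).
Step 4: error magnitude e = S_0/v_5 = S_0·∏_{j≠5}(α_5 − α_j) = 4·8 = 32 ≡ 10 (mod 11).
Step 5: correct position 5: c_5 = r_5 − e = 7 − 10 ≡ 8 (mod 11). Hence c = [2, 9, 0, 5, 8].
  Check: interpolating c through the α_i gives m(x) = 6 + 3·x (degree < 2) with m(α_i) = c_i for every i, so c is indeed a codeword.


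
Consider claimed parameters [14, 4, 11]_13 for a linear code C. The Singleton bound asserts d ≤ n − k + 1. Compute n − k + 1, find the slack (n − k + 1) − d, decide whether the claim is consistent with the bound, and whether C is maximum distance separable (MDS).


Singleton RHS = n − k + 1 = 11, slack = 0, bound satisfied, MDS.

Singleton bound: d ≤ n − k + 1.
Here n = 14, k = 4, so n − k + 1 = 11.
Given d = 11, check d ≤ 11: YES.
Slack = (n − k + 1) − d = 0.
The code is MDS (slack = 0).
Description: the claimed parameters are [14, 4, 11]_13; such a code would be MDS (meets Singleton bound).


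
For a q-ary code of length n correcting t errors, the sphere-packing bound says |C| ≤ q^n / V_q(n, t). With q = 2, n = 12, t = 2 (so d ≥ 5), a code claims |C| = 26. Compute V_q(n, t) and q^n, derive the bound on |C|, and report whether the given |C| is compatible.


V_q(n, t) = 79, q^n = 4096, Hamming bound = 51, |C| = 26 ≤ bound (satisfied).

Step 1: Compute V_q(n, t) = Σ_{j=0}^2 C(n, j) (q−1)^j.
  j = 0: C(12,0)·(1)^0 = 1·1 = 1.
  j = 1: C(12,1)·(1)^1 = 12·1 = 12.
  j = 2: C(12,2)·(1)^2 = 66·1 = 66.
  V_q(n, t) = 1 + 12 + 66 = 79.
Step 2: q^n = 2^12 = 4096.
Step 3: Hamming bound ⌊q^n / V_q(n,t)⌋ = ⌊4096/79⌋ = 51.
Step 4: Compare |C| = 26 to 51: satisfied.
The claimed |C| lies below the Hamming bound.


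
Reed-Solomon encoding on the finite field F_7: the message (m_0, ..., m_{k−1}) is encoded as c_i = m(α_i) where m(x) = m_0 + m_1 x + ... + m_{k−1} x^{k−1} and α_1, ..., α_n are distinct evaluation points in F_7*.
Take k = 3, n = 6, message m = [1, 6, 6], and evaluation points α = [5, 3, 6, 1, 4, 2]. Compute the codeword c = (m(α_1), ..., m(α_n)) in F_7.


c = [6, 3, 1, 6, 2, 2]

Message polynomial: m(x) = 1 + 6·x + 6·x^2 (mod 7).
For each evaluation point α_i, compute m(α_i) mod 7:
  α_1 = 5: Horner steps 6 → 1 → 6, so m(5) = 6.
  α_2 = 3: Horner steps 6 → 3 → 3, so m(3) = 3.
  α_3 = 6: Horner steps 6 → 0 → 1, so m(6) = 1.
  α_4 = 1: Horner steps 6 → 5 → 6, so m(1) = 6.
  α_5 = 4: Horner steps 6 → 2 → 2, so m(4) = 2.
  α_6 = 2: Horner steps 6 → 4 → 2, so m(2) = 2.
Codeword c = [6, 3, 1, 6, 2, 2] ∈ F_7^6.


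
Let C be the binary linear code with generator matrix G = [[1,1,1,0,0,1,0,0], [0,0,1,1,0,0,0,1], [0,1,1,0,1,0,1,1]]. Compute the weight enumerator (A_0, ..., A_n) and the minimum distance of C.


Weight distribution: A_0 = 1, A_3 = 1, A_4 = 2, A_5 = 3, A_6 = 1. Minimum distance d = 3.

Enumerate all 2^3 = 8 messages m ∈ F_2^3.
For each, compute codeword c = mG in F_2^8, then tally its weight.
  m = 000 → c = 00000000, weight = 0.
  m = 100 → c = 11100100, weight = 4.
  m = 010 → c = 00110001, weight = 3.
  m = 110 → c = 11010101, weight = 5.
  m = 001 → c = 01101011, weight = 5.
  m = 101 → c = 10001111, weight = 5.
  m = 011 → c = 01011010, weight = 4.
  m = 111 → c = 10111110, weight = 6.
Tally weights:
  weight 0: 1 codewords.
  weight 3: 1 codewords.
  weight 4: 2 codewords.
  weight 5: 3 codewords.
  weight 6: 1 codewords.
Minimum distance d = smallest w > 0 with A_w > 0 = 3.
Sanity: Σ A_w = 8 = 2^3 = 8 ✓.
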